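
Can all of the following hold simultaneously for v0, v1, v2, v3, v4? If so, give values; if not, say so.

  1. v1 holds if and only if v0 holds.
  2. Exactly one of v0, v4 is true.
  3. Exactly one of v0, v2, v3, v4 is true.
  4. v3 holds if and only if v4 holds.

v0: True, v1: True, v2: False, v3: False, v4: False

  (1) v1=T, v0=T — same ✓
  (2) {v0, v4}: 1 true — exactly one ✓
  (3) {v0, v2, v3, v4}: 1 true — exactly one ✓
  (4) v3=F, v4=F — same ✓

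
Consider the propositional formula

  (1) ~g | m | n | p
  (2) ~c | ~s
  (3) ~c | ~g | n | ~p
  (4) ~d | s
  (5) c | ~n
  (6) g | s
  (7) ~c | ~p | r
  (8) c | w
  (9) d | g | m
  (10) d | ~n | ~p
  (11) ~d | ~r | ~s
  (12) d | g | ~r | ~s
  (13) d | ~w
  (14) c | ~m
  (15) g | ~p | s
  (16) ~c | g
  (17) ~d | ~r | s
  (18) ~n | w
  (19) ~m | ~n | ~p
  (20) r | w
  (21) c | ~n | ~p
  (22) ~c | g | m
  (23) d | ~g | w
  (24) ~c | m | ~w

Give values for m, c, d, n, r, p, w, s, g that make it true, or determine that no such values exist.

Set m = False.
Try c = True:
  (~c | ~s) forces s = False.
  (~d | s) forces d = False.
  (g | s) forces g = True.
  (d | ~w) forces w = False.
  clause (d | ~g | w) is falsified — backtrack.
So c = False.
  then (c | ~n) forces n = False.
  then (c | w) forces w = True.
  then (d | ~w) forces d = True.
  then (~d | s) forces s = True.
  then (~d | ~r | ~s) forces r = False.
Set p = True.
Set g = False.
All clauses satisfied.

m=F; c=F; d=T; n=F; r=F; p=T; w=T; s=T; g=F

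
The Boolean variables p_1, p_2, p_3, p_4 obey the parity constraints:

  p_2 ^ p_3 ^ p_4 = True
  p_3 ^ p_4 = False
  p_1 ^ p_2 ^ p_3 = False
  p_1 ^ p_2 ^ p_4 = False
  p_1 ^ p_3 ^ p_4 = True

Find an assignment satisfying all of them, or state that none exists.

p_1 = True; p_2 = True; p_3 = False; p_4 = False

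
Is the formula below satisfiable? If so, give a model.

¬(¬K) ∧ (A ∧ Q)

Q: True, K: True, A: True

  ¬(¬K) = True
    ¬K = False
  A ∧ Q = True
Both conjuncts True, so the formula holds.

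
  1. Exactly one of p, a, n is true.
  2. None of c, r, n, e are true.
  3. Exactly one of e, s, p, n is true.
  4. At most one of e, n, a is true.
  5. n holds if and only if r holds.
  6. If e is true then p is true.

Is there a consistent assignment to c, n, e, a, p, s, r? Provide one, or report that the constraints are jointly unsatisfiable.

c = False; n = False; e = False; a = True; p = False; s = True; r = False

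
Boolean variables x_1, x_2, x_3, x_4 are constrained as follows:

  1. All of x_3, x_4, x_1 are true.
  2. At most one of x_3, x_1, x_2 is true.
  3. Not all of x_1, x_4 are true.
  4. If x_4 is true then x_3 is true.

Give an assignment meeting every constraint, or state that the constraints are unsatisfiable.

UNSATISFIABLE

Case x_1 = True:
  (1) forces x_3 = True.
  Constraint (2) is violated (x_3=T, x_1=T) — contradiction.
Case x_1 = False:
  Constraint (1) is violated (x_1=F) — contradiction.
Both cases fail — unsatisfiable.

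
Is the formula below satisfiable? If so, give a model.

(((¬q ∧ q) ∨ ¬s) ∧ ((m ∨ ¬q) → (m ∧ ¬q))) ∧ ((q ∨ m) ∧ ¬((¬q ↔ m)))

The formula is unsatisfiable.

Case q = True: the formula simplifies to (¬s ∧ ¬m) ∧ ¬(¬m).
  m = True: the conjunct ¬m is False.
  m = False: the conjunct ¬(¬m) becomes ¬(¬False) = False.
Case q = False: the formula simplifies to (¬s ∧ m) ∧ (m ∧ ¬m).
  m = True: the conjunct ¬m is False.
  m = False: the conjunct m is False.
Both cases fail — unsatisfiable.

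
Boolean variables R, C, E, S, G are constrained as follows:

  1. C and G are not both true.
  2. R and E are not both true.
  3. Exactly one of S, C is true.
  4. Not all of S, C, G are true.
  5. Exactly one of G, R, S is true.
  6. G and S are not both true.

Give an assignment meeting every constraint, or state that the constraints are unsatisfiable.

R = True, C = True, E = False, S = False, G = False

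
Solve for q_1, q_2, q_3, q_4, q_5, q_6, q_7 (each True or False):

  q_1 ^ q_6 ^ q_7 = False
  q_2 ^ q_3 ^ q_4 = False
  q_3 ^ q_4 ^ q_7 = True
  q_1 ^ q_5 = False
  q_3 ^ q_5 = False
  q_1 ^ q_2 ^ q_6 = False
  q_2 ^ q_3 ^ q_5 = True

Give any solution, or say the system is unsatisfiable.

Adding constraints 1, 2, 3, 6 mod 2: every variable appears an even number of times on the left, so the left side is 0.
But the right sides sum to 1 (mod 2). 0 ≠ 1 — the system is inconsistent.

The formula is unsatisfiable.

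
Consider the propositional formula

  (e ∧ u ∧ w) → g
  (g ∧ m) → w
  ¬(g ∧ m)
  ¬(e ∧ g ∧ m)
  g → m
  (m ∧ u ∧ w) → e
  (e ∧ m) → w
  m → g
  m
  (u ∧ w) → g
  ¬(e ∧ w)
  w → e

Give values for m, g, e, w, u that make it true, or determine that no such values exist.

Case m = True:
  (g ∨ ¬m) forces g = True.
  Clause (¬g ∨ ¬m) is falsified — contradiction.
Case m = False:
  Clause (m) is falsified — contradiction.
Both cases fail, so the formula is unsatisfiable.

Unsatisfiable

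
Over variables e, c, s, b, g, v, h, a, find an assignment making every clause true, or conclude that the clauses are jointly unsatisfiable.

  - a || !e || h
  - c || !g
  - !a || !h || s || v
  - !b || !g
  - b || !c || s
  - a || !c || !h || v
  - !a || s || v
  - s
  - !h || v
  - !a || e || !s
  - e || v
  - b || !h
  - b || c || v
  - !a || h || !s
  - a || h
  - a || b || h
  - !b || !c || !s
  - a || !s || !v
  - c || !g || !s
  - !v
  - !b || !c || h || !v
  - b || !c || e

Case s = True:
  (!v) forces v = False.
  (!h || v) forces h = False.
  (e || v) forces e = True.
  (a || !e || h) forces a = True.
  Clause (!a || h || !s) is falsified — contradiction.
Case s = False:
  Clause (s) is falsified — contradiction.
Both cases fail, so the formula is unsatisfiable.

The formula is unsatisfiable.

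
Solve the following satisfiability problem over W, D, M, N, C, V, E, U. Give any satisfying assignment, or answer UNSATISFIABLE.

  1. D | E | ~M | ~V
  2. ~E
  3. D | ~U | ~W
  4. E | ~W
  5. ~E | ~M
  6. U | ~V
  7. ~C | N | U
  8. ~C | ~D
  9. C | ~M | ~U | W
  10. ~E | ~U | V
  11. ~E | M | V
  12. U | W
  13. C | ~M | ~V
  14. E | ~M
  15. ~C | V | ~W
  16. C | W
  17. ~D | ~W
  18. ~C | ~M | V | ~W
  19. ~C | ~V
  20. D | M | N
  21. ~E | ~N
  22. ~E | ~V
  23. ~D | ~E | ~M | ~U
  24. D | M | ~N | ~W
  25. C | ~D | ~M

Unit clause (~E) forces E = False.
In (E | ~W) only ~W is left, so W = False.
In (U | W) only U is left, so U = True.
In (E | ~M) only ~M is left, so M = False.
In (C | W) only C is left, so C = True.
In (~C | ~V) only ~V is left, so V = False.
In (~C | ~D) only ~D is left, so D = False.
In (D | M | N) only N is left, so N = True.
All clauses satisfied.

W = False; D = False; M = False; N = True; C = True; V = False; E = False; U = True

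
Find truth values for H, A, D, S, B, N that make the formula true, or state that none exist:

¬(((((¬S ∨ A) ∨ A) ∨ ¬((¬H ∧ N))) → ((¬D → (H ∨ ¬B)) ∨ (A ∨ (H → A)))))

Unsatisfiable — no assignment works.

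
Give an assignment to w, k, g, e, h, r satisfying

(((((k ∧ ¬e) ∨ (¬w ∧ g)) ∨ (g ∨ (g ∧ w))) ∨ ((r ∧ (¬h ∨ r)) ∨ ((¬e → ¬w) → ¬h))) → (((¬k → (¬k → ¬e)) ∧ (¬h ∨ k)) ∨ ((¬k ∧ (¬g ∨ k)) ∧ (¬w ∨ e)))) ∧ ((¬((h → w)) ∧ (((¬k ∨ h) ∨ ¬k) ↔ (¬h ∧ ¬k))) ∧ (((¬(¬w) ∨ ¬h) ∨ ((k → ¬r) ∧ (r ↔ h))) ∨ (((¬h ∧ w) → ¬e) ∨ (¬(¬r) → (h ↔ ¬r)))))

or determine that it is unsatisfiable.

Case h = True: the conjunct ((¬k ∨ h) ∨ ¬k) ↔ (¬h ∧ ¬k) becomes (True ∨ ¬k) ↔ (False ∧ ¬k) = False.
Case h = False: the conjunct ¬((h → w)) becomes ¬((False → w)) = False.
Both cases fail — unsatisfiable.

Unsatisfiable — no assignment works.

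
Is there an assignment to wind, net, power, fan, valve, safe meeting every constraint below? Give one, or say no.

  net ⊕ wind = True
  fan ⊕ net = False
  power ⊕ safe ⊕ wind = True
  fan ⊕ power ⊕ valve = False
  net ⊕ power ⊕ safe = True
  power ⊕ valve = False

UNSATISFIABLE

Adding constraints 1, 3, 5 mod 2: every variable appears an even number of times on the left, so the left side is 0.
But the right sides sum to 1 (mod 2). 0 ≠ 1 — the system is inconsistent.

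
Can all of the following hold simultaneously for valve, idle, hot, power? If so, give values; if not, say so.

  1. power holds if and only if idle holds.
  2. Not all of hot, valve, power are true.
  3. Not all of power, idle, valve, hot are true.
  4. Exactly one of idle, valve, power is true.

valve: True; idle: False; hot: False; power: False

  (1) power=F, idle=F — same ✓
  (2) {hot, valve, power}: 1/3 true — not all ✓
  (3) {power, idle, valve, hot}: 1/4 true — not all ✓
  (4) {idle, valve, power}: 1 true — exactly one ✓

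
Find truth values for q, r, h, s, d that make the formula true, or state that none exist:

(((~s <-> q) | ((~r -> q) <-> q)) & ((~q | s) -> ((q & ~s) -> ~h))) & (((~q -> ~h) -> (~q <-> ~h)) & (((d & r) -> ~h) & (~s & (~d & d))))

Case d = True: the conjunct ~d is False.
Case d = False: the conjunct d is False.
Both cases fail — unsatisfiable.

Unsatisfiable — no assignment works.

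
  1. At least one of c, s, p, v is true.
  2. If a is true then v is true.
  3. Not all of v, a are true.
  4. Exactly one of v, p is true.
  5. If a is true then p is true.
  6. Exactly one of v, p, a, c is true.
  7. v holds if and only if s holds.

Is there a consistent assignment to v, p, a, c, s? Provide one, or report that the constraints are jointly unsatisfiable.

v = True; p = False; a = False; c = False; s = True

  (1) {c, s, p, v}: 2 true — at least one ✓
  (2) a=F ⇒ v: vacuous ✓
  (3) {v, a}: 1/2 true — not all ✓
  (4) {v, p}: 1 true — exactly one ✓
  (5) a=F ⇒ p: vacuous ✓
  (6) {v, p, a, c}: 1 true — exactly one ✓
  (7) v=T, s=T — same ✓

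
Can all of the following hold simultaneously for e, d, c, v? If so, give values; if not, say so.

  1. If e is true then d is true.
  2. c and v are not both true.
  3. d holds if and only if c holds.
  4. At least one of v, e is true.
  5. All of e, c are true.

e = True; d = True; c = True; v = False

  (1) e=T ⇒ d: T ✓
  (2) c=T, v=F — not both ✓
  (3) d=T, c=T — same ✓
  (4) {v, e}: 1 true — at least one ✓
  (5) {e, c}: all 2 true ✓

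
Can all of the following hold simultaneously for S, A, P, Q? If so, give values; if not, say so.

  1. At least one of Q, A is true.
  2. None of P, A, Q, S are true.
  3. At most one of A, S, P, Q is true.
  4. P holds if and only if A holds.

The formula is unsatisfiable.

Case A = True:
  Constraint (2) is violated (A=T) — contradiction.
Case A = False:
  (1) with A=F forces Q = True.
  Constraint (2) is violated (Q=T) — contradiction.
Both cases fail — unsatisfiable.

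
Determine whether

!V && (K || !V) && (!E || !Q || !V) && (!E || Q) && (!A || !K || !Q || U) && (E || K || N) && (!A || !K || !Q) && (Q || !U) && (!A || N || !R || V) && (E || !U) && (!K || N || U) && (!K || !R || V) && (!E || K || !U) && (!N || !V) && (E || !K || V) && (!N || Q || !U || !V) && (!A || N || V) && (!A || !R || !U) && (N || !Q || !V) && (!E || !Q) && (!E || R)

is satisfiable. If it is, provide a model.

K=F, V=F, U=F, R=T, N=T, E=F, A=T, Q=F

Unit clause (!V) forces V = False.
Try K = True:
  (!K || !R || V) forces R = False.
  (E || !K || V) forces E = True.
  clause (!E || R) is falsified — backtrack.
So K = False.
Set U = False.
Set R = True.
Set N = True.
Set E = False.
Set A = True.
Set Q = False.
All clauses satisfied.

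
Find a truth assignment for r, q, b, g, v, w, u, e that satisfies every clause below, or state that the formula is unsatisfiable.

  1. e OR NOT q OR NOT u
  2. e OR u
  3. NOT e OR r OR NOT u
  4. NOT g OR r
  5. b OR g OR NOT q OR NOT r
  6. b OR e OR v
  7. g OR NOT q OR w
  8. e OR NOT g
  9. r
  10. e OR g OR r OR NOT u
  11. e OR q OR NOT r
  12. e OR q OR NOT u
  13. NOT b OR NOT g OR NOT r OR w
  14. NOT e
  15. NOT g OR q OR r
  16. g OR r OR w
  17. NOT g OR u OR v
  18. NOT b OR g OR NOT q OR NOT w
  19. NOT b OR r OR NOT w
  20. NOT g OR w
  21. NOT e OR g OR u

Case e = True:
  Clause (NOT e) is falsified — contradiction.
Case e = False:
  (e OR u) forces u = True.
  (e OR NOT q OR NOT u) forces q = False.
  Clause (e OR q OR NOT u) is falsified — contradiction.
Both cases fail, so the formula is unsatisfiable.

UNSATISFIABLE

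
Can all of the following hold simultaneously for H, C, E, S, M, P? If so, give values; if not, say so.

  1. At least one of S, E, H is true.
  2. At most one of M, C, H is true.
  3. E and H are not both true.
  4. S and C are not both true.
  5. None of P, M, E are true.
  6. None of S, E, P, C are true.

H = True, C = False, E = False, S = False, M = False, P = False

  (1) {S, E, H}: 1 true — at least one ✓
  (2) {M, C, H}: 1 true — at most one ✓
  (3) E=F, H=T — not both ✓
  (4) S=F, C=F — not both ✓
  (5) {P, M, E}: 0 true — none ✓
  (6) {S, E, P, C}: 0 true — none ✓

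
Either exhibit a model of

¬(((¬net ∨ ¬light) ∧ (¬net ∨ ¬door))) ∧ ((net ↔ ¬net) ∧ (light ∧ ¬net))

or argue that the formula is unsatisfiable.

The conjunct net ↔ ¬net is unsatisfiable on its own:
  net=F: evaluates to False.
  net=T: evaluates to False.
So the whole conjunction is unsatisfiable.

The formula is unsatisfiable.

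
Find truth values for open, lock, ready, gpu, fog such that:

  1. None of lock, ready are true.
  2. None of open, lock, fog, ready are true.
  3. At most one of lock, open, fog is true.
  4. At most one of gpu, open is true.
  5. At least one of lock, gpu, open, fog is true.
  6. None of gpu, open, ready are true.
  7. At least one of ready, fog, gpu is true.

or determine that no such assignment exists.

Case gpu = True:
  Constraint (6) is violated (gpu=T) — contradiction.
Case gpu = False:
  (1) forces lock = False.
  (1) forces ready = False.
  (2) forces open = False.
  (2) forces fog = False.
  Constraint (5) is violated (lock=F, gpu=F, open=F, fog=F) — contradiction.
Both cases fail — unsatisfiable.

Unsatisfiable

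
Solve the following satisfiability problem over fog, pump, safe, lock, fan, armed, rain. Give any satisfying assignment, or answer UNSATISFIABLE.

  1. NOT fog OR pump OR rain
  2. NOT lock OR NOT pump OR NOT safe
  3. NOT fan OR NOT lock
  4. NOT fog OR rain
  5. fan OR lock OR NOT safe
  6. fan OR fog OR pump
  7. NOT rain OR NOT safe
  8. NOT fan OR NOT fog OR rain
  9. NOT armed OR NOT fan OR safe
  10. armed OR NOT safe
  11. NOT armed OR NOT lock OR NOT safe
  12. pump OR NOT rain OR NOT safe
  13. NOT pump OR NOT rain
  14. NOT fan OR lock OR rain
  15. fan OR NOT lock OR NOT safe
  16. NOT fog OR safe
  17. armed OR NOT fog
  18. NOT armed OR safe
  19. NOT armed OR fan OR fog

Try fog = True:
  (NOT fog OR rain) forces rain = True.
  (NOT rain OR NOT safe) forces safe = False.
  clause (NOT fog OR safe) is falsified — backtrack.
So fog = False.
Set pump = True.
  then (NOT pump OR NOT rain) forces rain = False.
Try safe = True:
  (NOT lock OR NOT pump OR NOT safe) forces lock = False.
  (fan OR lock OR NOT safe) forces fan = True.
  clause (NOT fan OR lock OR rain) is falsified — backtrack.
So safe = False.
  then (NOT armed OR safe) forces armed = False.
Set lock = False.
  then (NOT fan OR lock OR rain) forces fan = False.
All clauses satisfied.

fog = False, pump = True, safe = False, lock = False, fan = False, armed = False, rain = False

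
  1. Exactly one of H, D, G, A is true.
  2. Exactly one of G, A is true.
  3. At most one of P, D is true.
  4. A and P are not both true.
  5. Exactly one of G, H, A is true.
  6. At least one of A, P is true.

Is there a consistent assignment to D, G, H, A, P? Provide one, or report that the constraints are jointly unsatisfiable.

D = False, G = True, H = False, A = False, P = True

  (1) {H, D, G, A}: 1 true — exactly one ✓
  (2) {G, A}: 1 true — exactly one ✓
  (3) {P, D}: 1 true — at most one ✓
  (4) A=F, P=T — not both ✓
  (5) {G, H, A}: 1 true — exactly one ✓
  (6) {A, P}: 1 true — at least one ✓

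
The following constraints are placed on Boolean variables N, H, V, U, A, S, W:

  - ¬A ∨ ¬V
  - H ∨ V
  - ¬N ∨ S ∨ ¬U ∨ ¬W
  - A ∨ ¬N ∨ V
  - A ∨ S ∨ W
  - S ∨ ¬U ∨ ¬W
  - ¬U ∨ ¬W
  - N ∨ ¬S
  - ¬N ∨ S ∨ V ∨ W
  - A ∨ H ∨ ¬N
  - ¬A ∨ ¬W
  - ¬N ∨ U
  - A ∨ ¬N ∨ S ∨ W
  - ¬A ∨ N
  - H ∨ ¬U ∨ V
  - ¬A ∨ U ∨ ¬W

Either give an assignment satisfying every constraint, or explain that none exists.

N: True; H: True; V: False; U: True; A: True; S: True; W: False

Set N = True.
  then (¬N ∨ U) forces U = True.
  then (¬U ∨ ¬W) forces W = False.
Try H = False:
  (H ∨ V) forces V = True.
  (¬A ∨ ¬V) forces A = False.
  clause (A ∨ H ∨ ¬N) is falsified — backtrack.
So H = True.
Set V = False.
  then (A ∨ ¬N ∨ V) forces A = True.
  then (¬N ∨ S ∨ V ∨ W) forces S = True.
All clauses satisfied.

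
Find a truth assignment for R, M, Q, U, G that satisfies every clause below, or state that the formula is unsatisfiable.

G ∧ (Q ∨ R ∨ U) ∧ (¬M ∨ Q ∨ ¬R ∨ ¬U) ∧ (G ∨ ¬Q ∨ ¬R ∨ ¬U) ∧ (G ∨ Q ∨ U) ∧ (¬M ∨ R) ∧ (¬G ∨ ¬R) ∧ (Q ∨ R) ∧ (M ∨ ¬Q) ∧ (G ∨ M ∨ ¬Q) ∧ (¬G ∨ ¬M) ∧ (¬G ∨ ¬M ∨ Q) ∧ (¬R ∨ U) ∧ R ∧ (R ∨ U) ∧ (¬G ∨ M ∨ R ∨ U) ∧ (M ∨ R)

Case R = True:
  (G) forces G = True.
  Clause (¬G ∨ ¬R) is falsified — contradiction.
Case R = False:
  Clause (R) is falsified — contradiction.
Both cases fail, so the formula is unsatisfiable.

The formula is unsatisfiable.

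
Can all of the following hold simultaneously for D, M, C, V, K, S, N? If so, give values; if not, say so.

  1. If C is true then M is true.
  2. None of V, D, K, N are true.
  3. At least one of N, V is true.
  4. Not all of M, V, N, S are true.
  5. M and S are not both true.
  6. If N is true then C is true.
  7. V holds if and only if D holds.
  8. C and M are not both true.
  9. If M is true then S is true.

UNSATISFIABLE

Case N = True:
  Constraint (2) is violated (N=T) — contradiction.
Case N = False:
  (2) forces V = False.
  Constraint (3) is violated (N=F, V=F) — contradiction.
Both cases fail — unsatisfiable.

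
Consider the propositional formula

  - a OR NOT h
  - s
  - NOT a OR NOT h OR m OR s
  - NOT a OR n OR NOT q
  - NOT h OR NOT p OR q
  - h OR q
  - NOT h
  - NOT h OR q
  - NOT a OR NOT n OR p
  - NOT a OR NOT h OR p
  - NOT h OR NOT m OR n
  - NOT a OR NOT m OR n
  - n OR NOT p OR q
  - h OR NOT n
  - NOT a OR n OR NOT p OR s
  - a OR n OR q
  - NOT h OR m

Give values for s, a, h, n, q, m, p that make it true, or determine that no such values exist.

Unit clause (s) forces s = True.
Unit clause (NOT h) forces h = False.
In (h OR NOT n) only NOT n is left, so n = False.
In (h OR q) only q is left, so q = True.
In (NOT a OR n OR NOT q) only NOT a is left, so a = False.
Set m = False.
Set p = False.
All clauses satisfied.

s = True; a = False; h = False; n = False; q = True; m = False; p = False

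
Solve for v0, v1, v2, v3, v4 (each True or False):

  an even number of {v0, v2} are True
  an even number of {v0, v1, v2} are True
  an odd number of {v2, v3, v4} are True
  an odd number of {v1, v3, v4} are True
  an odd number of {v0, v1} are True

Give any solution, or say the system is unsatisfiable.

The formula is unsatisfiable.

Adding constraints 1, 3, 4, 5 mod 2: every variable appears an even number of times on the left, so the left side is 0.
But the right sides sum to 1 (mod 2). 0 ≠ 1 — the system is inconsistent.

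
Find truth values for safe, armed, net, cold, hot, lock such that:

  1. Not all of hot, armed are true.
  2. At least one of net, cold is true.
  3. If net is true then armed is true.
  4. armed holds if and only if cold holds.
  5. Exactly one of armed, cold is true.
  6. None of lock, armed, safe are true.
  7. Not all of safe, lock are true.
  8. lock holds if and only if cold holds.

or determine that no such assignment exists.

UNSATISFIABLE

Case armed = True:
  Constraint (6) is violated (armed=T) — contradiction.
Case armed = False:
  (3) with armed=F forces net = False.
  (2) with net=F forces cold = True.
  Constraint (4) is violated (armed=F, cold=T) — contradiction.
Both cases fail — unsatisfiable.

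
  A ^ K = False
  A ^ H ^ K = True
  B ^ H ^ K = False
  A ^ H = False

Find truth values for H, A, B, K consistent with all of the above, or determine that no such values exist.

H=T, A=T, B=F, K=T

A ^ K = T ^ T = False ✓
A ^ H ^ K = T ^ T ^ T = True ✓
B ^ H ^ K = F ^ T ^ T = False ✓
A ^ H = T ^ T = False ✓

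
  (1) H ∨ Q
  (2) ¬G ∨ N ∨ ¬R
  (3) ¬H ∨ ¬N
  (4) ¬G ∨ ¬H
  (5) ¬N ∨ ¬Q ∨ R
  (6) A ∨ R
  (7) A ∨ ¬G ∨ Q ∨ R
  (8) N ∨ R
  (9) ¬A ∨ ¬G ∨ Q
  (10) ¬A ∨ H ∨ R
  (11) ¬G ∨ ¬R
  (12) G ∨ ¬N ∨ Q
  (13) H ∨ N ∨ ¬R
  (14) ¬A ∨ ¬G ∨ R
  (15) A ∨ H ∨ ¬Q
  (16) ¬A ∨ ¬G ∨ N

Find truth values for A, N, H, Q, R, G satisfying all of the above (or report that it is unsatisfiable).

A=T, N=F, H=T, Q=T, R=T, G=F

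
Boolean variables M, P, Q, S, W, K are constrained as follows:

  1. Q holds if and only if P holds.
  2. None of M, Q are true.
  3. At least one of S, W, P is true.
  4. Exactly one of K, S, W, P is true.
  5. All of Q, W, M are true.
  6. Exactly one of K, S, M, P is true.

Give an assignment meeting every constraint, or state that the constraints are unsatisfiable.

Case M = True:
  Constraint (2) is violated (M=T) — contradiction.
Case M = False:
  Constraint (5) is violated (M=F) — contradiction.
Both cases fail — unsatisfiable.

Unsatisfiable — no assignment works.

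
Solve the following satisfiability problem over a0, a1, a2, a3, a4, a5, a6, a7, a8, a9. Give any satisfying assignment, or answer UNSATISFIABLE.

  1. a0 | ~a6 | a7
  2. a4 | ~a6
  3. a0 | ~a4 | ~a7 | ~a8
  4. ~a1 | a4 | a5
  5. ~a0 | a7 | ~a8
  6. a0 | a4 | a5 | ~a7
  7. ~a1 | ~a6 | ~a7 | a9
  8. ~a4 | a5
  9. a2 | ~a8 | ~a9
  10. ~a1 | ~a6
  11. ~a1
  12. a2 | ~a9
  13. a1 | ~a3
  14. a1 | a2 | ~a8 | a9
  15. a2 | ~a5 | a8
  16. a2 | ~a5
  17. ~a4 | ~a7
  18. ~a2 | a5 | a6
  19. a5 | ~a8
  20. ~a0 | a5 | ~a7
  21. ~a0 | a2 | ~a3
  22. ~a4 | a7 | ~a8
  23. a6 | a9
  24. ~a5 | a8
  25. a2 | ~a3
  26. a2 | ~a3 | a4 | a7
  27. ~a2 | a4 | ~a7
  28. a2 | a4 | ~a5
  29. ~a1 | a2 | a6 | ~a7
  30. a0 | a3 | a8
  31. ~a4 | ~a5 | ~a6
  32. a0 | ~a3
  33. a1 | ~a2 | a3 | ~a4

a0 = False; a1 = False; a2 = True; a3 = False; a4 = False; a5 = True; a6 = False; a7 = False; a8 = True; a9 = True

Unit clause (~a1) forces a1 = False.
In (a1 | ~a3) only ~a3 is left, so a3 = False.
Set a0 = False.
  then (a0 | a3 | a8) forces a8 = True.
  then (a5 | ~a8) forces a5 = True.
  then (a2 | ~a5) forces a2 = True.
  then (a1 | ~a2 | a3 | ~a4) forces a4 = False.
  then (a4 | ~a6) forces a6 = False.
  then (a6 | a9) forces a9 = True.
  then (~a2 | a4 | ~a7) forces a7 = False.
All clauses satisfied.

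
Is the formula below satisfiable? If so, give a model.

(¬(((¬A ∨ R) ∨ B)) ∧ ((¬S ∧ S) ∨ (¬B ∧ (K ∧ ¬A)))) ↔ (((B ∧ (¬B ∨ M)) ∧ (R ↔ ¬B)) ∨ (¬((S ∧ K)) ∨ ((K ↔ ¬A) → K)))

Case K = True: the formula simplifies to ¬(((¬A ∨ R) ∨ B)) ∧ ((¬S ∧ S) ∨ (¬B ∧ ¬A)).
  A = True: simplifies to ¬((R ∨ B)) ∧ (¬S ∧ S).
    S = True: the conjunct ¬S is False.
    S = False: the conjunct S is False.
  A = False: the conjunct ¬(((¬A ∨ R) ∨ B)) becomes ¬((True ∨ B)) = False.
Case K = False: the formula simplifies to ¬(((¬A ∨ R) ∨ B)) ∧ (¬S ∧ S).
  S = True: the conjunct ¬S is False.
  S = False: the conjunct S is False.
Both cases fail — unsatisfiable.

Unsatisfiable — no assignment works.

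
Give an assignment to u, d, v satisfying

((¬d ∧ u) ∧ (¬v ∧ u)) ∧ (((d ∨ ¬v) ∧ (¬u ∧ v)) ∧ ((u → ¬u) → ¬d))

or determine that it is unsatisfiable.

The formula is unsatisfiable.

Case u = True: the conjunct ¬u is False.
Case u = False: the conjunct u is False.
Both cases fail — unsatisfiable.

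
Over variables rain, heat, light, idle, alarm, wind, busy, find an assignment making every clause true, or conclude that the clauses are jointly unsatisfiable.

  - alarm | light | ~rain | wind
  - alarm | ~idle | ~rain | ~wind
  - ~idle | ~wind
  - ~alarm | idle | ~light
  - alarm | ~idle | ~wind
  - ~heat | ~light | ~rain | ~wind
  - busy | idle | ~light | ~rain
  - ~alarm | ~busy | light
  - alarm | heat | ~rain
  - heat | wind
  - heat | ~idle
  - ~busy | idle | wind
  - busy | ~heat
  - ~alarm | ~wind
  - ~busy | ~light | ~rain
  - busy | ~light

Set rain = False.
Set heat = True.
  then (busy | ~heat) forces busy = True.
Set light = True.
Set idle = True.
  then (~idle | ~wind) forces wind = False.
Set alarm = True.
All clauses satisfied.

rain = False, heat = True, light = True, idle = True, alarm = True, wind = False, busy = True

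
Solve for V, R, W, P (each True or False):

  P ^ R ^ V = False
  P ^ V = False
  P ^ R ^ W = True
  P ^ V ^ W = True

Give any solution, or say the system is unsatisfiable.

V = False, R = False, W = True, P = False

P ^ R ^ V = F ^ F ^ F = False ✓
P ^ V = F ^ F = False ✓
P ^ R ^ W = F ^ F ^ T = True ✓
P ^ V ^ W = F ^ F ^ T = True ✓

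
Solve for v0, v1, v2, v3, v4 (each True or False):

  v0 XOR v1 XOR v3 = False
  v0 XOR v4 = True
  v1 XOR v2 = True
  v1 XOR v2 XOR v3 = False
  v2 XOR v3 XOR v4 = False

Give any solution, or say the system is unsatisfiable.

v0 = True, v1 = False, v2 = True, v3 = True, v4 = False

v0 XOR v1 XOR v3 = T XOR F XOR T = False ✓
v0 XOR v4 = T XOR F = True ✓
v1 XOR v2 = F XOR T = True ✓
v1 XOR v2 XOR v3 = F XOR T XOR T = False ✓
v2 XOR v3 XOR v4 = T XOR T XOR F = False ✓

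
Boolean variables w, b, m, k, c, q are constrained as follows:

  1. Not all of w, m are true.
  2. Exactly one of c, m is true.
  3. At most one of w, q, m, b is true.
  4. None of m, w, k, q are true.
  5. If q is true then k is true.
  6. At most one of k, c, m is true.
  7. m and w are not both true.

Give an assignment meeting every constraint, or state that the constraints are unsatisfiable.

w = False, b = False, m = False, k = False, c = True, q = False

  (1) {w, m}: 0/2 true — not all ✓
  (2) {c, m}: 1 true — exactly one ✓
  (3) {w, q, m, b}: 0 true — at most one ✓
  (4) {m, w, k, q}: 0 true — none ✓
  (5) q=F ⇒ k: vacuous ✓
  (6) {k, c, m}: 1 true — at most one ✓
  (7) m=F, w=F — not both ✓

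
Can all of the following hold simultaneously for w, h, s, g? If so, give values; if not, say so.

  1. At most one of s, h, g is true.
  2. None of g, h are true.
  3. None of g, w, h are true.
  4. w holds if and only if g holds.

w = False, h = False, s = False, g = False

  (1) {s, h, g}: 0 true — at most one ✓
  (2) {g, h}: 0 true — none ✓
  (3) {g, w, h}: 0 true — none ✓
  (4) w=F, g=F — same ✓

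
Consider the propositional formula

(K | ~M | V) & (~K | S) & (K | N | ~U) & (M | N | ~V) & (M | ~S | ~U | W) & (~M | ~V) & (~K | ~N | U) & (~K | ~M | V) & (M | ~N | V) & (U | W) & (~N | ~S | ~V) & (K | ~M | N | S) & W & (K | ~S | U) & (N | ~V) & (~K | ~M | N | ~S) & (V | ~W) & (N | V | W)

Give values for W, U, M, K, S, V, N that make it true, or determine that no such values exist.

W = True, U = True, M = False, K = False, S = False, V = True, N = True

Unit clause (W) forces W = True.
In (V | ~W) only V is left, so V = True.
In (~M | ~V) only ~M is left, so M = False.
In (N | ~V) only N is left, so N = True.
In (~N | ~S | ~V) only ~S is left, so S = False.
In (~K | S) only ~K is left, so K = False.
Set U = True.
All clauses satisfied.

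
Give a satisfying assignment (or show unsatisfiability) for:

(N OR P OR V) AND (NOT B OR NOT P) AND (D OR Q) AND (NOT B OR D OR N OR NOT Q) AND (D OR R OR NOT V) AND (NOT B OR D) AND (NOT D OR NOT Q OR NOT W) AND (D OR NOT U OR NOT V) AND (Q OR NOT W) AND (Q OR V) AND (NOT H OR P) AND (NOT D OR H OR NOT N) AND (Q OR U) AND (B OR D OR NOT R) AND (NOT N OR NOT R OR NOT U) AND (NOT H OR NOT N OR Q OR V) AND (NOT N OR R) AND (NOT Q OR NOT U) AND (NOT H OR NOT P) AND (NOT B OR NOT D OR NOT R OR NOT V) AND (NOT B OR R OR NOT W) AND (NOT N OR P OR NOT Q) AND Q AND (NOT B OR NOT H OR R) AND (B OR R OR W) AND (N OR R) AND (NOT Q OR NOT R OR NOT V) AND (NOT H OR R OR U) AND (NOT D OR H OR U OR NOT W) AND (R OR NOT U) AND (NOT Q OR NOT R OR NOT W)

Unit clause (Q) forces Q = True.
In (NOT Q OR NOT U) only NOT U is left, so U = False.
Set W = False.
Try P = False:
  (NOT H OR P) forces H = False.
  (NOT N OR P OR NOT Q) forces N = False.
  (N OR P OR V) forces V = True.
  (N OR R) forces R = True.
  clause (NOT Q OR NOT R OR NOT V) is falsified — backtrack.
So P = True.
  then (NOT B OR NOT P) forces B = False.
  then (NOT H OR NOT P) forces H = False.
  then (B OR R OR W) forces R = True.
  then (NOT Q OR NOT R OR NOT V) forces V = False.
  then (B OR D OR NOT R) forces D = True.
  then (NOT D OR H OR NOT N) forces N = False.
All clauses satisfied.

W = False, P = True, H = False, R = True, U = False, Q = True, B = False, N = False, D = True, V = False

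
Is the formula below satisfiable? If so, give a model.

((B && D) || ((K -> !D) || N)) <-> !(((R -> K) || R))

B=F, R=F, N=F, K=T, D=T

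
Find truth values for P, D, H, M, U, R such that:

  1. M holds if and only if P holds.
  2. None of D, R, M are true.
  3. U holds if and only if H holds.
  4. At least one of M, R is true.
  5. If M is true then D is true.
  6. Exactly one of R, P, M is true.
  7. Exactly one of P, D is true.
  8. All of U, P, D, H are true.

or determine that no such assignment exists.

The formula is unsatisfiable.

Case D = True:
  Constraint (2) is violated (D=T) — contradiction.
Case D = False:
  Constraint (8) is violated (D=F) — contradiction.
Both cases fail — unsatisfiable.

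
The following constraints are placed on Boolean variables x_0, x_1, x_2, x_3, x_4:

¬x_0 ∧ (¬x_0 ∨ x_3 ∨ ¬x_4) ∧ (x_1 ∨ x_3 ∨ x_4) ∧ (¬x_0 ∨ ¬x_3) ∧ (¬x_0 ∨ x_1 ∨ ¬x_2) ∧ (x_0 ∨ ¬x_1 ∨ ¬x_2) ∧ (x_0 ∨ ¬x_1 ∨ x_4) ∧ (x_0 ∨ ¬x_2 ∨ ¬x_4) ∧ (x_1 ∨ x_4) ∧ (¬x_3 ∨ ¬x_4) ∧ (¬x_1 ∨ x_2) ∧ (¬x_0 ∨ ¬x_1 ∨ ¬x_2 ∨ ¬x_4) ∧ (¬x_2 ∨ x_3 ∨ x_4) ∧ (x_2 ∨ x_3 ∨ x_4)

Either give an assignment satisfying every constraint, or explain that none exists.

x_0=F; x_1=F; x_2=F; x_3=F; x_4=T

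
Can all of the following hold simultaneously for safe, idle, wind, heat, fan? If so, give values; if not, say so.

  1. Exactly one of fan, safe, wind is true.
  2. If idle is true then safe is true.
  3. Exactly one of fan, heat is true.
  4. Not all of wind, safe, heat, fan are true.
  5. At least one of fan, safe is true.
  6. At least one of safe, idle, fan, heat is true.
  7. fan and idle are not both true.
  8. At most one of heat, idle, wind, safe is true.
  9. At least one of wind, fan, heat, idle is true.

safe: False, idle: False, wind: False, heat: False, fan: True

  (1) {fan, safe, wind}: 1 true — exactly one ✓
  (2) idle=F ⇒ safe: vacuous ✓
  (3) {fan, heat}: 1 true — exactly one ✓
  (4) {wind, safe, heat, fan}: 1/4 true — not all ✓
  (5) {fan, safe}: 1 true — at least one ✓
  (6) {safe, idle, fan, heat}: 1 true — at least one ✓
  (7) fan=T, idle=F — not both ✓
  (8) {heat, idle, wind, safe}: 0 true — at most one ✓
  (9) {wind, fan, heat, idle}: 1 true — at least one ✓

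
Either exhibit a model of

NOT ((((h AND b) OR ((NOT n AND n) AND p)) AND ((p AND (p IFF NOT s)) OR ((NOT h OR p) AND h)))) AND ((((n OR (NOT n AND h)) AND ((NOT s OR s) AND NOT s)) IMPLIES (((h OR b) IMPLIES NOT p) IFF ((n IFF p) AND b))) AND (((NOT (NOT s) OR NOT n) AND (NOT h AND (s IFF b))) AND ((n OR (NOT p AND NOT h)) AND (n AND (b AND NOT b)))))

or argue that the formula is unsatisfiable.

Case b = True: the conjunct NOT b is False.
Case b = False: the conjunct b is False.
Both cases fail — unsatisfiable.

Unsatisfiable — no assignment works.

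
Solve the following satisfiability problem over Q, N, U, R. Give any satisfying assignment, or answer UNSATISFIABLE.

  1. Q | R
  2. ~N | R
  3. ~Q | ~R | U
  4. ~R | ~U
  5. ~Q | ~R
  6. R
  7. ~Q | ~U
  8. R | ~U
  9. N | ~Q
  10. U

UNSATISFIABLE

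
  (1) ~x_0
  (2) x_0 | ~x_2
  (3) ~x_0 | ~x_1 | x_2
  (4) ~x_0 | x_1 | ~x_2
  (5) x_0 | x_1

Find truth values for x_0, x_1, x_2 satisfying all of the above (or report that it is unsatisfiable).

x_0: False, x_1: True, x_2: False

Unit clause (~x_0) forces x_0 = False.
In (x_0 | ~x_2) only ~x_2 is left, so x_2 = False.
In (x_0 | x_1) only x_1 is left, so x_1 = True.
All clauses satisfied.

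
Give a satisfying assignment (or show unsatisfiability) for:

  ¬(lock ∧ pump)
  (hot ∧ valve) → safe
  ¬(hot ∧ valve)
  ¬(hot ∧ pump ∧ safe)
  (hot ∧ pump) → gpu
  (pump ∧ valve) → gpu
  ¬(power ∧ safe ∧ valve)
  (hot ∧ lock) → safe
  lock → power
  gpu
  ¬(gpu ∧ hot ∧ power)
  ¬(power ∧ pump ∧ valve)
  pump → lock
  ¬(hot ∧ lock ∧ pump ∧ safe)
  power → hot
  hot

Unit clause (hot) forces hot = True.
In (¬hot ∨ ¬valve) only ¬valve is left, so valve = False.
Unit clause (gpu) forces gpu = True.
In (¬gpu ∨ ¬hot ∨ ¬power) only ¬power is left, so power = False.
In (¬lock ∨ power) only ¬lock is left, so lock = False.
In (lock ∨ ¬pump) only ¬pump is left, so pump = False.
Set safe = False.
All clauses satisfied.

power = False, gpu = True, hot = True, pump = False, safe = False, lock = False, valve = False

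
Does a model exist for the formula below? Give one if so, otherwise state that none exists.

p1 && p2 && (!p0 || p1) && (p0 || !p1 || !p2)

p0=T; p1=T; p2=T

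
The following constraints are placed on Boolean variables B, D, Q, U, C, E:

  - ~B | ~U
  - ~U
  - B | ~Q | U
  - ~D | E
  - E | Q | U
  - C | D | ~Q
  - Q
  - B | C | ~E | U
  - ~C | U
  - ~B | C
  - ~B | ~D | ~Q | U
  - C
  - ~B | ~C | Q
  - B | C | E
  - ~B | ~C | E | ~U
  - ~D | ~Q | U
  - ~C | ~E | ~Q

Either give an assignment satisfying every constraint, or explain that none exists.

Case C = True:
  (~U) forces U = False.
  Clause (~C | U) is falsified — contradiction.
Case C = False:
  Clause (C) is falsified — contradiction.
Both cases fail, so the formula is unsatisfiable.

The formula is unsatisfiable.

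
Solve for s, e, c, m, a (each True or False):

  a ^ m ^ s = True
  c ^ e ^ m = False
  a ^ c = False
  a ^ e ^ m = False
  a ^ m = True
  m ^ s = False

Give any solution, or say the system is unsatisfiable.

s=F, e=T, c=T, m=F, a=T

a ^ m ^ s = T ^ F ^ F = True ✓
c ^ e ^ m = T ^ T ^ F = False ✓
a ^ c = T ^ T = False ✓
a ^ e ^ m = T ^ T ^ F = False ✓
a ^ m = T ^ F = True ✓
m ^ s = F ^ F = False ✓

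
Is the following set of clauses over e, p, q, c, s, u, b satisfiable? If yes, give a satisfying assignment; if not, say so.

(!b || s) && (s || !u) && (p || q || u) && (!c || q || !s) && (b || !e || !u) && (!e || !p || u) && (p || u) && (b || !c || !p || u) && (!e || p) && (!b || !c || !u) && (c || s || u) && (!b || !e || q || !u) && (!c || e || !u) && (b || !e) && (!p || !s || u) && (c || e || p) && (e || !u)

e = True, p = True, q = True, c = False, s = True, u = True, b = True

Set e = True.
  then (!e || p) forces p = True.
  then (b || !e) forces b = True.
  then (!b || s) forces s = True.
  then (!e || !p || u) forces u = True.
  then (!b || !c || !u) forces c = False.
  then (!b || !e || q || !u) forces q = True.
All clauses satisfied.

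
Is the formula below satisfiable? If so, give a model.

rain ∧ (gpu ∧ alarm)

gpu = True, alarm = True, rain = True

  gpu ∧ alarm = True
Both conjuncts True, so the formula holds.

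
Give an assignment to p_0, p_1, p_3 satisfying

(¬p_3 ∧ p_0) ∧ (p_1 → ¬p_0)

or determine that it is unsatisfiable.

p_0=T, p_1=F, p_3=F

  ¬p_3 ∧ p_0 = True
    ¬p_3 = True
  p_1 → ¬p_0 = True
    ¬p_0 = False
Both conjuncts True, so the formula holds.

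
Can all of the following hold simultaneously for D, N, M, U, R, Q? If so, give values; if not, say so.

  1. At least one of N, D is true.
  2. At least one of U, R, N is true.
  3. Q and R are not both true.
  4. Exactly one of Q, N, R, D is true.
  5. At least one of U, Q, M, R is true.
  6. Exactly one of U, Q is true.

D=F, N=T, M=T, U=T, R=F, Q=F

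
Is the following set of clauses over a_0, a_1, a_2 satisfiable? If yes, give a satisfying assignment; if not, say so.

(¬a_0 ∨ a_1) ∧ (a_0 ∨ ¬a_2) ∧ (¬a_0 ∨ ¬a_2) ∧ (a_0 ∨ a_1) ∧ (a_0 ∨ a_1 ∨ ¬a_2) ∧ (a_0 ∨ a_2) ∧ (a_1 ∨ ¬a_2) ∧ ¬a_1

Case a_1 = True:
  Clause (¬a_1) is falsified — contradiction.
Case a_1 = False:
  (¬a_0 ∨ a_1) forces a_0 = False.
  Clause (a_0 ∨ a_1) is falsified — contradiction.
Both cases fail, so the formula is unsatisfiable.

No satisfying assignment exists.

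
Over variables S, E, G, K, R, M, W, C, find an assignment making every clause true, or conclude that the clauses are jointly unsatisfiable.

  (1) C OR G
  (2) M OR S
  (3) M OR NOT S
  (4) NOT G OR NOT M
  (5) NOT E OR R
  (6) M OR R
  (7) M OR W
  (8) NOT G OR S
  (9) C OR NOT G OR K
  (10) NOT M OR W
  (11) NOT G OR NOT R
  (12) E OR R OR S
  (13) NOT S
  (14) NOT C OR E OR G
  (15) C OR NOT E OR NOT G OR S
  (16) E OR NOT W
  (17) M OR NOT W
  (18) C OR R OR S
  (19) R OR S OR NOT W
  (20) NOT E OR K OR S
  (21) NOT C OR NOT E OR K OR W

S: False; E: True; G: False; K: True; R: True; M: True; W: True; C: True

Unit clause (NOT S) forces S = False.
In (M OR S) only M is left, so M = True.
In (NOT G OR NOT M) only NOT G is left, so G = False.
In (NOT M OR W) only W is left, so W = True.
In (E OR NOT W) only E is left, so E = True.
In (R OR S OR NOT W) only R is left, so R = True.
In (NOT E OR K OR S) only K is left, so K = True.
In (C OR G) only C is left, so C = True.
All clauses satisfied.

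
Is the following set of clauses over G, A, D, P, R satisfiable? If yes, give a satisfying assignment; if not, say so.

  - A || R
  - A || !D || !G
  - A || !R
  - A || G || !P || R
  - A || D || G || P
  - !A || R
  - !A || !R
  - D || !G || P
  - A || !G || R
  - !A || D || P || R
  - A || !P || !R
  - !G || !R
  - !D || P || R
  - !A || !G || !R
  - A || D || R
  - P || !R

UNSATISFIABLE

Case A = True:
  (!A || R) forces R = True.
  Clause (!A || !R) is falsified — contradiction.
Case A = False:
  (A || R) forces R = True.
  Clause (A || !R) is falsified — contradiction.
Both cases fail, so the formula is unsatisfiable.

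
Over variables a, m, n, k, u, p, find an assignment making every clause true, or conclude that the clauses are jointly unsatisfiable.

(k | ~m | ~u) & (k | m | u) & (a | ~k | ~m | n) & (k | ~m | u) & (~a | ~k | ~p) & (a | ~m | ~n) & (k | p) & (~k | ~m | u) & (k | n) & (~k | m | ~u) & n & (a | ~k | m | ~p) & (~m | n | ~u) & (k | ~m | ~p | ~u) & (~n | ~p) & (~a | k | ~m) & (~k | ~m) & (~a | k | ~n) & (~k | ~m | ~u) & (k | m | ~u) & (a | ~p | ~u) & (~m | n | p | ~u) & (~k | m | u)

Case n = True:
  (~n | ~p) forces p = False.
  (k | p) forces k = True.
  (~k | ~m) forces m = False.
  (~k | m | ~u) forces u = False.
  Clause (~k | m | u) is falsified — contradiction.
Case n = False:
  Clause (n) is falsified — contradiction.
Both cases fail, so the formula is unsatisfiable.

The formula is unsatisfiable.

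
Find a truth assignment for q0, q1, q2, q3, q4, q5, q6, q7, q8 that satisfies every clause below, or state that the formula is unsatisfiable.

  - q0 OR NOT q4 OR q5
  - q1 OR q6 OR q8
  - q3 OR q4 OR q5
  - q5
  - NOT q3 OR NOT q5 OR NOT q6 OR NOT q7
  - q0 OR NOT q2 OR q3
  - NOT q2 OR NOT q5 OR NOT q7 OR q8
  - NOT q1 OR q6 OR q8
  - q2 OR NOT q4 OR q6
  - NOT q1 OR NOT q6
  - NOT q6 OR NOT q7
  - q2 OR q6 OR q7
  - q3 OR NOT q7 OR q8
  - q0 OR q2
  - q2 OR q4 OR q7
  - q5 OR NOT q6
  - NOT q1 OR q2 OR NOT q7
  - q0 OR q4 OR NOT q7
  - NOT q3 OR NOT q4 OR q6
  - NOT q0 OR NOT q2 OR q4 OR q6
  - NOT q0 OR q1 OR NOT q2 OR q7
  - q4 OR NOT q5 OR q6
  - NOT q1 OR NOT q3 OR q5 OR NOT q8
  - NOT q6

q0=T, q1=F, q2=T, q3=F, q4=T, q5=T, q6=F, q7=T, q8=T

Unit clause (q5) forces q5 = True.
Unit clause (NOT q6) forces q6 = False.
In (q4 OR NOT q5 OR q6) only q4 is left, so q4 = True.
In (q2 OR NOT q4 OR q6) only q2 is left, so q2 = True.
In (NOT q3 OR NOT q4 OR q6) only NOT q3 is left, so q3 = False.
In (q0 OR NOT q2 OR q3) only q0 is left, so q0 = True.
Set q1 = False.
  then (q1 OR q6 OR q8) forces q8 = True.
  then (NOT q0 OR q1 OR NOT q2 OR q7) forces q7 = True.
All clauses satisfied.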